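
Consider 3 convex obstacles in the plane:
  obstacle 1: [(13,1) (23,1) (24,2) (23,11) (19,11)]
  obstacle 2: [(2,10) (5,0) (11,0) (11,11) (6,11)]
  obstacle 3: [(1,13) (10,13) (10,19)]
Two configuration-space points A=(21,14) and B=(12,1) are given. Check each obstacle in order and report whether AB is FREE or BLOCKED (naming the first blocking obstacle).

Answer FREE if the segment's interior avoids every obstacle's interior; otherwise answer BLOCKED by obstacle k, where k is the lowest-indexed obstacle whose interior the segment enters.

Obstacle 1 [(13,1) (23,1) (24,2) (23,11) (19,11)]:
  edge (13,1)–(23,1): clear
  edge (23,1)–(24,2): clear
  edge (24,2)–(23,11): clear
  edge (23,11)–(19,11): clear
  edge (19,11)–(13,1): clear
  midpoint (33/2,15/2) outside
  → clear
Obstacle 2 [(2,10) (5,0) (11,0) (11,11) (6,11)]:
  edge (2,10)–(5,0): clear
  edge (5,0)–(11,0): clear
  edge (11,0)–(11,11): clear
  edge (11,11)–(6,11): clear
  edge (6,11)–(2,10): clear
  midpoint (33/2,15/2) outside
  → clear
Obstacle 3 [(1,13) (10,13) (10,19)]:
  edge (1,13)–(10,13): clear
  edge (10,13)–(10,19): clear
  edge (10,19)–(1,13): clear
  midpoint (33/2,15/2) outside
  → clear

FREE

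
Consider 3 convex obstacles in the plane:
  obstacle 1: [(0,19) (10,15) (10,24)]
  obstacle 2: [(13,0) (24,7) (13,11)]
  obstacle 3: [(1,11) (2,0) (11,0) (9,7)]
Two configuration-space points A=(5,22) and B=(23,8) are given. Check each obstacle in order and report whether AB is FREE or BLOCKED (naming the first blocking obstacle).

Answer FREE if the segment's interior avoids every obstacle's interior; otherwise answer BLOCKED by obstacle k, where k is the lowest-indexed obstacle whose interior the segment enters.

BLOCKED by obstacle 1

Obstacle 1 [(0,19) (10,15) (10,24)]:
  edge (0,19)–(10,15): clear
  edge (10,15)–(10,24): crosses AB
  edge (10,24)–(0,19): crosses AB
  → BLOCKED
Obstacle 2 [(13,0) (24,7) (13,11)]:
  edge (13,0)–(24,7): clear
  edge (24,7)–(13,11): clear
  edge (13,11)–(13,0): clear
  midpoint (14,15) outside
  → clear
Obstacle 3 [(1,11) (2,0) (11,0) (9,7)]:
  edge (1,11)–(2,0): clear
  edge (2,0)–(11,0): clear
  edge (11,0)–(9,7): clear
  edge (9,7)–(1,11): clear
  midpoint (14,15) outside
  → clear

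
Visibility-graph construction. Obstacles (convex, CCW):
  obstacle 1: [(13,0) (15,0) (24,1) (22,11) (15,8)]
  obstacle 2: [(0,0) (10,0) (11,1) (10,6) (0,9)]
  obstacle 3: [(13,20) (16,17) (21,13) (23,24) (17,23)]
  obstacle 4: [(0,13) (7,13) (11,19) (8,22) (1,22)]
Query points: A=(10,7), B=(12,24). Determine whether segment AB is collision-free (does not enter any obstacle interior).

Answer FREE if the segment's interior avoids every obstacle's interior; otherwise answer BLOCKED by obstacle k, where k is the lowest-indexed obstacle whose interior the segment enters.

FREE

Obstacle 1 [(13,0) (15,0) (24,1) (22,11) (15,8)]:
  edge (13,0)–(15,0): clear
  edge (15,0)–(24,1): clear
  edge (24,1)–(22,11): clear
  edge (22,11)–(15,8): clear
  edge (15,8)–(13,0): clear
  midpoint (11,31/2) outside
  → clear
Obstacle 2 [(0,0) (10,0) (11,1) (10,6) (0,9)]:
  edge (0,0)–(10,0): clear
  edge (10,0)–(11,1): clear
  edge (11,1)–(10,6): clear
  edge (10,6)–(0,9): clear
  edge (0,9)–(0,0): clear
  midpoint (11,31/2) outside
  → clear
Obstacle 3 [(13,20) (16,17) (21,13) (23,24) (17,23)]:
  edge (13,20)–(16,17): clear
  edge (16,17)–(21,13): clear
  edge (21,13)–(23,24): clear
  edge (23,24)–(17,23): clear
  edge (17,23)–(13,20): clear
  midpoint (11,31/2) outside
  → clear
Obstacle 4 [(0,13) (7,13) (11,19) (8,22) (1,22)]:
  edge (0,13)–(7,13): clear
  edge (7,13)–(11,19): clear
  edge (11,19)–(8,22): clear
  edge (8,22)–(1,22): clear
  edge (1,22)–(0,13): clear
  midpoint (11,31/2) outside
  → clear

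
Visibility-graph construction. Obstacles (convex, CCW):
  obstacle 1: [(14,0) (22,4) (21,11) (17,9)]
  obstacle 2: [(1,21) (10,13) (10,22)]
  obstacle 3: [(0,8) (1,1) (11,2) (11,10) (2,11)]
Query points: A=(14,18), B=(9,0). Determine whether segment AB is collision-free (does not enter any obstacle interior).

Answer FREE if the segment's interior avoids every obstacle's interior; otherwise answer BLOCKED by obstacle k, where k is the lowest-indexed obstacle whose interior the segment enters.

BLOCKED by obstacle 3

Obstacle 1 [(14,0) (22,4) (21,11) (17,9)]:
  edge (14,0)–(22,4): clear
  edge (22,4)–(21,11): clear
  edge (21,11)–(17,9): clear
  edge (17,9)–(14,0): clear
  midpoint (23/2,9) outside
  → clear
Obstacle 2 [(1,21) (10,13) (10,22)]:
  edge (1,21)–(10,13): clear
  edge (10,13)–(10,22): clear
  edge (10,22)–(1,21): clear
  midpoint (23/2,9) outside
  → clear
Obstacle 3 [(0,8) (1,1) (11,2) (11,10) (2,11)]:
  edge (0,8)–(1,1): clear
  edge (1,1)–(11,2): crosses AB
  edge (11,2)–(11,10): crosses AB
  edge (11,10)–(2,11): clear
  edge (2,11)–(0,8): clear
  → BLOCKED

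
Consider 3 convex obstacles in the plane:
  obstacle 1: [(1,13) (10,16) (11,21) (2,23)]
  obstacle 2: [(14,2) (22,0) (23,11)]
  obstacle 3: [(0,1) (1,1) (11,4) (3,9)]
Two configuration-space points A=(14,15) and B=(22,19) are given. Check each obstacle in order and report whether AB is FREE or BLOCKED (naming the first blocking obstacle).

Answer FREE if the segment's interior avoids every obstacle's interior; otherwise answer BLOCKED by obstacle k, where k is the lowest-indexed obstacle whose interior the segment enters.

Obstacle 1 [(1,13) (10,16) (11,21) (2,23)]:
  edge (1,13)–(10,16): clear
  edge (10,16)–(11,21): clear
  edge (11,21)–(2,23): clear
  edge (2,23)–(1,13): clear
  midpoint (18,17) outside
  → clear
Obstacle 2 [(14,2) (22,0) (23,11)]:
  edge (14,2)–(22,0): clear
  edge (22,0)–(23,11): clear
  edge (23,11)–(14,2): clear
  midpoint (18,17) outside
  → clear
Obstacle 3 [(0,1) (1,1) (11,4) (3,9)]:
  edge (0,1)–(1,1): clear
  edge (1,1)–(11,4): clear
  edge (11,4)–(3,9): clear
  edge (3,9)–(0,1): clear
  midpoint (18,17) outside
  → clear

FREE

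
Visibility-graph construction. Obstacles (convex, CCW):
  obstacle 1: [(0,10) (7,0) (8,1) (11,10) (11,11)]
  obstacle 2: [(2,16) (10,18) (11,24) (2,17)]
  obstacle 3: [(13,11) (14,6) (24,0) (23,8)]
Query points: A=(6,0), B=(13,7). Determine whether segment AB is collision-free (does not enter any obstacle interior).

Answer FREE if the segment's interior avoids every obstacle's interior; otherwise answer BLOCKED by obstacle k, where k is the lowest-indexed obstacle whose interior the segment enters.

Obstacle 1 [(0,10) (7,0) (8,1) (11,10) (11,11)]:
  edge (0,10)–(7,0): crosses AB
  edge (7,0)–(8,1): clear
  edge (8,1)–(11,10): crosses AB
  edge (11,10)–(11,11): clear
  edge (11,11)–(0,10): clear
  → BLOCKED
Obstacle 2 [(2,16) (10,18) (11,24) (2,17)]:
  edge (2,16)–(10,18): clear
  edge (10,18)–(11,24): clear
  edge (11,24)–(2,17): clear
  edge (2,17)–(2,16): clear
  midpoint (19/2,7/2) outside
  → clear
Obstacle 3 [(13,11) (14,6) (24,0) (23,8)]:
  edge (13,11)–(14,6): clear
  edge (14,6)–(24,0): clear
  edge (24,0)–(23,8): clear
  edge (23,8)–(13,11): clear
  midpoint (19/2,7/2) outside
  → clear

BLOCKED by obstacle 1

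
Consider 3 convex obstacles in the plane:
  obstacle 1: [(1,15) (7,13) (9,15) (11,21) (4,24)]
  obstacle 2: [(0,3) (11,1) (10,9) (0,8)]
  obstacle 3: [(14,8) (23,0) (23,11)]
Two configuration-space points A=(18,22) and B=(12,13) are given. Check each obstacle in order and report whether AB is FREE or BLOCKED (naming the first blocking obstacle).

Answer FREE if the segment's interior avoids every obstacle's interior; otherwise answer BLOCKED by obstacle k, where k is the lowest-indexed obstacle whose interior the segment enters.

Obstacle 1 [(1,15) (7,13) (9,15) (11,21) (4,24)]:
  edge (1,15)–(7,13): clear
  edge (7,13)–(9,15): clear
  edge (9,15)–(11,21): clear
  edge (11,21)–(4,24): clear
  edge (4,24)–(1,15): clear
  midpoint (15,35/2) outside
  → clear
Obstacle 2 [(0,3) (11,1) (10,9) (0,8)]:
  edge (0,3)–(11,1): clear
  edge (11,1)–(10,9): clear
  edge (10,9)–(0,8): clear
  edge (0,8)–(0,3): clear
  midpoint (15,35/2) outside
  → clear
Obstacle 3 [(14,8) (23,0) (23,11)]:
  edge (14,8)–(23,0): clear
  edge (23,0)–(23,11): clear
  edge (23,11)–(14,8): clear
  midpoint (15,35/2) outside
  → clear

FREE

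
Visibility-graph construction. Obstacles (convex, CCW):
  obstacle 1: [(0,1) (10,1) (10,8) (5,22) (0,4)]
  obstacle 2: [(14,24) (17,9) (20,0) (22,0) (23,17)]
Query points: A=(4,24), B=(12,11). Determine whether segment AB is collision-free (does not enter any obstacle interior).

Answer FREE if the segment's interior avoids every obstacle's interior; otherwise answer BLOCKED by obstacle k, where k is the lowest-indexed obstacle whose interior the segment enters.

FREE

Obstacle 1 [(0,1) (10,1) (10,8) (5,22) (0,4)]:
  edge (0,1)–(10,1): clear
  edge (10,1)–(10,8): clear
  edge (10,8)–(5,22): clear
  edge (5,22)–(0,4): clear
  edge (0,4)–(0,1): clear
  midpoint (8,35/2) outside
  → clear
Obstacle 2 [(14,24) (17,9) (20,0) (22,0) (23,17)]:
  edge (14,24)–(17,9): clear
  edge (17,9)–(20,0): clear
  edge (20,0)–(22,0): clear
  edge (22,0)–(23,17): clear
  edge (23,17)–(14,24): clear
  midpoint (8,35/2) outside
  → clear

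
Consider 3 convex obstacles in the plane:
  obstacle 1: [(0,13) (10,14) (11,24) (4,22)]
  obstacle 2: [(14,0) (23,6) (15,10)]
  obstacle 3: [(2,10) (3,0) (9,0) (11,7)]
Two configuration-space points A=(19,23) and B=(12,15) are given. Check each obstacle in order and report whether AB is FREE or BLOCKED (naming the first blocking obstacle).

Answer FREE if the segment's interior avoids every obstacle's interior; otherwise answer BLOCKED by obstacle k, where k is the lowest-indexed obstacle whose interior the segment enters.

FREE

Obstacle 1 [(0,13) (10,14) (11,24) (4,22)]:
  edge (0,13)–(10,14): clear
  edge (10,14)–(11,24): clear
  edge (11,24)–(4,22): clear
  edge (4,22)–(0,13): clear
  midpoint (31/2,19) outside
  → clear
Obstacle 2 [(14,0) (23,6) (15,10)]:
  edge (14,0)–(23,6): clear
  edge (23,6)–(15,10): clear
  edge (15,10)–(14,0): clear
  midpoint (31/2,19) outside
  → clear
Obstacle 3 [(2,10) (3,0) (9,0) (11,7)]:
  edge (2,10)–(3,0): clear
  edge (3,0)–(9,0): clear
  edge (9,0)–(11,7): clear
  edge (11,7)–(2,10): clear
  midpoint (31/2,19) outside
  → clear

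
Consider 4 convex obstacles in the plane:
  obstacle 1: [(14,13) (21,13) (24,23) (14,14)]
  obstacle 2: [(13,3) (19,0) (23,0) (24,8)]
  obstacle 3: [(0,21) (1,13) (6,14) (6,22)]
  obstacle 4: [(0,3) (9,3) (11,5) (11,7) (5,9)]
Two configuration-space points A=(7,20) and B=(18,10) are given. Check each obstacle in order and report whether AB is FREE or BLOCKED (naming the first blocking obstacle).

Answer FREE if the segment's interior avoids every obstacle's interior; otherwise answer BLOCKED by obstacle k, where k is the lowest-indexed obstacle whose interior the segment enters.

Obstacle 1 [(14,13) (21,13) (24,23) (14,14)]:
  edge (14,13)–(21,13): crosses AB
  edge (21,13)–(24,23): clear
  edge (24,23)–(14,14): clear
  edge (14,14)–(14,13): crosses AB
  → BLOCKED
Obstacle 2 [(13,3) (19,0) (23,0) (24,8)]:
  edge (13,3)–(19,0): clear
  edge (19,0)–(23,0): clear
  edge (23,0)–(24,8): clear
  edge (24,8)–(13,3): clear
  midpoint (25/2,15) outside
  → clear
Obstacle 3 [(0,21) (1,13) (6,14) (6,22)]:
  edge (0,21)–(1,13): clear
  edge (1,13)–(6,14): clear
  edge (6,14)–(6,22): clear
  edge (6,22)–(0,21): clear
  midpoint (25/2,15) outside
  → clear
Obstacle 4 [(0,3) (9,3) (11,5) (11,7) (5,9)]:
  edge (0,3)–(9,3): clear
  edge (9,3)–(11,5): clear
  edge (11,5)–(11,7): clear
  edge (11,7)–(5,9): clear
  edge (5,9)–(0,3): clear
  midpoint (25/2,15) outside
  → clear

BLOCKED by obstacle 1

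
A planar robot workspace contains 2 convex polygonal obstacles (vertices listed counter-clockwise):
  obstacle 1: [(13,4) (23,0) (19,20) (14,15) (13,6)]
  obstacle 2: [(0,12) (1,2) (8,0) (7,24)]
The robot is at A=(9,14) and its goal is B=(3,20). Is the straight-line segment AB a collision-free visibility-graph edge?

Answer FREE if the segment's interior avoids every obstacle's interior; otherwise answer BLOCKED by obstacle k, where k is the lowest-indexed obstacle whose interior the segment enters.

BLOCKED by obstacle 2

Obstacle 1 [(13,4) (23,0) (19,20) (14,15) (13,6)]:
  edge (13,4)–(23,0): clear
  edge (23,0)–(19,20): clear
  edge (19,20)–(14,15): clear
  edge (14,15)–(13,6): clear
  edge (13,6)–(13,4): clear
  midpoint (6,17) outside
  → clear
Obstacle 2 [(0,12) (1,2) (8,0) (7,24)]:
  edge (0,12)–(1,2): clear
  edge (1,2)–(8,0): clear
  edge (8,0)–(7,24): crosses AB
  edge (7,24)–(0,12): crosses AB
  → BLOCKED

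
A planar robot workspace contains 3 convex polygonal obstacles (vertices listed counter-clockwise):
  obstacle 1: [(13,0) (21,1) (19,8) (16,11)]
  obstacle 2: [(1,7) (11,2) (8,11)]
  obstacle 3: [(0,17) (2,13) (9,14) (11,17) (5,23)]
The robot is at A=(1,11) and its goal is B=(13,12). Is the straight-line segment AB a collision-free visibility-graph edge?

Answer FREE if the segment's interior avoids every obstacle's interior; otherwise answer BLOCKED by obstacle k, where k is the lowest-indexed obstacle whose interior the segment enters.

FREE

Obstacle 1 [(13,0) (21,1) (19,8) (16,11)]:
  edge (13,0)–(21,1): clear
  edge (21,1)–(19,8): clear
  edge (19,8)–(16,11): clear
  edge (16,11)–(13,0): clear
  midpoint (7,23/2) outside
  → clear
Obstacle 2 [(1,7) (11,2) (8,11)]:
  edge (1,7)–(11,2): clear
  edge (11,2)–(8,11): clear
  edge (8,11)–(1,7): clear
  midpoint (7,23/2) outside
  → clear
Obstacle 3 [(0,17) (2,13) (9,14) (11,17) (5,23)]:
  edge (0,17)–(2,13): clear
  edge (2,13)–(9,14): clear
  edge (9,14)–(11,17): clear
  edge (11,17)–(5,23): clear
  edge (5,23)–(0,17): clear
  midpoint (7,23/2) outside
  → clear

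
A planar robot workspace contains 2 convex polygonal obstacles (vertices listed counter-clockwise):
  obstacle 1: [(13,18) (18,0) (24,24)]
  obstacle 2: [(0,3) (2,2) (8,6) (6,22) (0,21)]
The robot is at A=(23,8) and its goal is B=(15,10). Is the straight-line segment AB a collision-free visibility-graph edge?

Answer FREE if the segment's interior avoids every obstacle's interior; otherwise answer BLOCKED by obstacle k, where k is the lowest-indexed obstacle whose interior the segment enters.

Obstacle 1 [(13,18) (18,0) (24,24)]:
  edge (13,18)–(18,0): crosses AB
  edge (18,0)–(24,24): crosses AB
  edge (24,24)–(13,18): clear
  → BLOCKED
Obstacle 2 [(0,3) (2,2) (8,6) (6,22) (0,21)]:
  edge (0,3)–(2,2): clear
  edge (2,2)–(8,6): clear
  edge (8,6)–(6,22): clear
  edge (6,22)–(0,21): clear
  edge (0,21)–(0,3): clear
  midpoint (19,9) outside
  → clear

BLOCKED by obstacle 1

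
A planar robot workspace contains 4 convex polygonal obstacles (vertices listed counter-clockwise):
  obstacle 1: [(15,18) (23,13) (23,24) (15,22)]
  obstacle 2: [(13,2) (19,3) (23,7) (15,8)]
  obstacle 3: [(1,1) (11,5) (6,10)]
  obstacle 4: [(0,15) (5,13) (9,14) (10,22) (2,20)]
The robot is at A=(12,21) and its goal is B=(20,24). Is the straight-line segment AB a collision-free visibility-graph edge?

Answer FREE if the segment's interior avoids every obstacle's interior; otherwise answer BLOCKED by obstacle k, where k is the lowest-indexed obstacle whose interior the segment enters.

Obstacle 1 [(15,18) (23,13) (23,24) (15,22)]:
  edge (15,18)–(23,13): clear
  edge (23,13)–(23,24): clear
  edge (23,24)–(15,22): clear
  edge (15,22)–(15,18): clear
  midpoint (16,45/2) outside
  → clear
Obstacle 2 [(13,2) (19,3) (23,7) (15,8)]:
  edge (13,2)–(19,3): clear
  edge (19,3)–(23,7): clear
  edge (23,7)–(15,8): clear
  edge (15,8)–(13,2): clear
  midpoint (16,45/2) outside
  → clear
Obstacle 3 [(1,1) (11,5) (6,10)]:
  edge (1,1)–(11,5): clear
  edge (11,5)–(6,10): clear
  edge (6,10)–(1,1): clear
  midpoint (16,45/2) outside
  → clear
Obstacle 4 [(0,15) (5,13) (9,14) (10,22) (2,20)]:
  edge (0,15)–(5,13): clear
  edge (5,13)–(9,14): clear
  edge (9,14)–(10,22): clear
  edge (10,22)–(2,20): clear
  edge (2,20)–(0,15): clear
  midpoint (16,45/2) outside
  → clear

FREE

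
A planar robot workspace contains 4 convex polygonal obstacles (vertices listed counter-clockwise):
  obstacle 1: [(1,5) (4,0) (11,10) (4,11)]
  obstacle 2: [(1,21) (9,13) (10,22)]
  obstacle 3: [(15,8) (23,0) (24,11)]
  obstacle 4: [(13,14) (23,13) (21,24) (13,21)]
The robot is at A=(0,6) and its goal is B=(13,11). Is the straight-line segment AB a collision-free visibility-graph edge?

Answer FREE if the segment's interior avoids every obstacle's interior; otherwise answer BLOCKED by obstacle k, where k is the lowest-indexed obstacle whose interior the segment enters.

Obstacle 1 [(1,5) (4,0) (11,10) (4,11)]:
  edge (1,5)–(4,0): clear
  edge (4,0)–(11,10): clear
  edge (11,10)–(4,11): crosses AB
  edge (4,11)–(1,5): crosses AB
  → BLOCKED
Obstacle 2 [(1,21) (9,13) (10,22)]:
  edge (1,21)–(9,13): clear
  edge (9,13)–(10,22): clear
  edge (10,22)–(1,21): clear
  midpoint (13/2,17/2) outside
  → clear
Obstacle 3 [(15,8) (23,0) (24,11)]:
  edge (15,8)–(23,0): clear
  edge (23,0)–(24,11): clear
  edge (24,11)–(15,8): clear
  midpoint (13/2,17/2) outside
  → clear
Obstacle 4 [(13,14) (23,13) (21,24) (13,21)]:
  edge (13,14)–(23,13): clear
  edge (23,13)–(21,24): clear
  edge (21,24)–(13,21): clear
  edge (13,21)–(13,14): clear
  midpoint (13/2,17/2) outside
  → clear

BLOCKED by obstacle 1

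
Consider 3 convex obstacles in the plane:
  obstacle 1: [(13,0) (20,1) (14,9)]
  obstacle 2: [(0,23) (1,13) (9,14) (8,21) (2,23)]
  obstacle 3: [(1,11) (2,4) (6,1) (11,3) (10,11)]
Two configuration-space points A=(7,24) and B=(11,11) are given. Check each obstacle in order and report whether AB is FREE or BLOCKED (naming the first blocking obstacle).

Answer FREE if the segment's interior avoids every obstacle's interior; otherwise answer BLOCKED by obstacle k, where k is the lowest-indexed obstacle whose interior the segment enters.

BLOCKED by obstacle 2

Obstacle 1 [(13,0) (20,1) (14,9)]:
  edge (13,0)–(20,1): clear
  edge (20,1)–(14,9): clear
  edge (14,9)–(13,0): clear
  midpoint (9,35/2) outside
  → clear
Obstacle 2 [(0,23) (1,13) (9,14) (8,21) (2,23)]:
  edge (0,23)–(1,13): clear
  edge (1,13)–(9,14): clear
  edge (9,14)–(8,21): crosses AB
  edge (8,21)–(2,23): crosses AB
  edge (2,23)–(0,23): clear
  → BLOCKED
Obstacle 3 [(1,11) (2,4) (6,1) (11,3) (10,11)]:
  edge (1,11)–(2,4): clear
  edge (2,4)–(6,1): clear
  edge (6,1)–(11,3): clear
  edge (11,3)–(10,11): clear
  edge (10,11)–(1,11): clear
  midpoint (9,35/2) outside
  → clear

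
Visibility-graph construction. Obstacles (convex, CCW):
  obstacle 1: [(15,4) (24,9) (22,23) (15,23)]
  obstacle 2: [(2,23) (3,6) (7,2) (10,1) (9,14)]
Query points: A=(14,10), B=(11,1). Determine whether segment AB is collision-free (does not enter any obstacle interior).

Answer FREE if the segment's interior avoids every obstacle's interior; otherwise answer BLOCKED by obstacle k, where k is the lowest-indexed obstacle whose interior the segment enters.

Obstacle 1 [(15,4) (24,9) (22,23) (15,23)]:
  edge (15,4)–(24,9): clear
  edge (24,9)–(22,23): clear
  edge (22,23)–(15,23): clear
  edge (15,23)–(15,4): clear
  midpoint (25/2,11/2) outside
  → clear
Obstacle 2 [(2,23) (3,6) (7,2) (10,1) (9,14)]:
  edge (2,23)–(3,6): clear
  edge (3,6)–(7,2): clear
  edge (7,2)–(10,1): clear
  edge (10,1)–(9,14): clear
  edge (9,14)–(2,23): clear
  midpoint (25/2,11/2) outside
  → clear

FREE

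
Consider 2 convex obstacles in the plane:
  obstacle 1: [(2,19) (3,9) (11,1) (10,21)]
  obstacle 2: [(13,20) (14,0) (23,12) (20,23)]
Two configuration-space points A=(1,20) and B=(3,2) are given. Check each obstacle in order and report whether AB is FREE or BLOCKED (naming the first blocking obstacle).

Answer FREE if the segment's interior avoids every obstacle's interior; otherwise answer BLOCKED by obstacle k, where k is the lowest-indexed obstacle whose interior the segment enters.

Obstacle 1 [(2,19) (3,9) (11,1) (10,21)]:
  edge (2,19)–(3,9): clear
  edge (3,9)–(11,1): clear
  edge (11,1)–(10,21): clear
  edge (10,21)–(2,19): clear
  midpoint (2,11) outside
  → clear
Obstacle 2 [(13,20) (14,0) (23,12) (20,23)]:
  edge (13,20)–(14,0): clear
  edge (14,0)–(23,12): clear
  edge (23,12)–(20,23): clear
  edge (20,23)–(13,20): clear
  midpoint (2,11) outside
  → clear

FREE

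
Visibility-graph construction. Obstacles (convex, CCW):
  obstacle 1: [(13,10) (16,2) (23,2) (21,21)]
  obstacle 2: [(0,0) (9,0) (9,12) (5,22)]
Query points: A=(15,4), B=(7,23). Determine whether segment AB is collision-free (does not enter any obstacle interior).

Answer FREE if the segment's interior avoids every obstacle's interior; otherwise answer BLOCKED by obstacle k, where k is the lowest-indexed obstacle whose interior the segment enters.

Obstacle 1 [(13,10) (16,2) (23,2) (21,21)]:
  edge (13,10)–(16,2): clear
  edge (16,2)–(23,2): clear
  edge (23,2)–(21,21): clear
  edge (21,21)–(13,10): clear
  midpoint (11,27/2) outside
  → clear
Obstacle 2 [(0,0) (9,0) (9,12) (5,22)]:
  edge (0,0)–(9,0): clear
  edge (9,0)–(9,12): clear
  edge (9,12)–(5,22): clear
  edge (5,22)–(0,0): clear
  midpoint (11,27/2) outside
  → clear

FREE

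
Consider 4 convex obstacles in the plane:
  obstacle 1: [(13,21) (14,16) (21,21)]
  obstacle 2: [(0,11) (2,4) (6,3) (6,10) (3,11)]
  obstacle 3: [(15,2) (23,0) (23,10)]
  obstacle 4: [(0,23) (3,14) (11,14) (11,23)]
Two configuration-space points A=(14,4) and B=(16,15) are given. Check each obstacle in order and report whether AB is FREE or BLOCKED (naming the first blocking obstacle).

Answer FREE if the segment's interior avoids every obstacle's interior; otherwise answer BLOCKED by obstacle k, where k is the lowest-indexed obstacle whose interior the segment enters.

FREE

Obstacle 1 [(13,21) (14,16) (21,21)]:
  edge (13,21)–(14,16): clear
  edge (14,16)–(21,21): clear
  edge (21,21)–(13,21): clear
  midpoint (15,19/2) outside
  → clear
Obstacle 2 [(0,11) (2,4) (6,3) (6,10) (3,11)]:
  edge (0,11)–(2,4): clear
  edge (2,4)–(6,3): clear
  edge (6,3)–(6,10): clear
  edge (6,10)–(3,11): clear
  edge (3,11)–(0,11): clear
  midpoint (15,19/2) outside
  → clear
Obstacle 3 [(15,2) (23,0) (23,10)]:
  edge (15,2)–(23,0): clear
  edge (23,0)–(23,10): clear
  edge (23,10)–(15,2): clear
  midpoint (15,19/2) outside
  → clear
Obstacle 4 [(0,23) (3,14) (11,14) (11,23)]:
  edge (0,23)–(3,14): clear
  edge (3,14)–(11,14): clear
  edge (11,14)–(11,23): clear
  edge (11,23)–(0,23): clear
  midpoint (15,19/2) outside
  → clear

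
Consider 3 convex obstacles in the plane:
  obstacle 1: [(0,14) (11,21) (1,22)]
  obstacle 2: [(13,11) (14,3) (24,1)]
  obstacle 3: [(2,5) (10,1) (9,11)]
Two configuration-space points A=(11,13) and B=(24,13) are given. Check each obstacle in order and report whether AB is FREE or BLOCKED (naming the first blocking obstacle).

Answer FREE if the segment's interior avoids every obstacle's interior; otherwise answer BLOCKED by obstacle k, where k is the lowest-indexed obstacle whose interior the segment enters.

FREE

Obstacle 1 [(0,14) (11,21) (1,22)]:
  edge (0,14)–(11,21): clear
  edge (11,21)–(1,22): clear
  edge (1,22)–(0,14): clear
  midpoint (35/2,13) outside
  → clear
Obstacle 2 [(13,11) (14,3) (24,1)]:
  edge (13,11)–(14,3): clear
  edge (14,3)–(24,1): clear
  edge (24,1)–(13,11): clear
  midpoint (35/2,13) outside
  → clear
Obstacle 3 [(2,5) (10,1) (9,11)]:
  edge (2,5)–(10,1): clear
  edge (10,1)–(9,11): clear
  edge (9,11)–(2,5): clear
  midpoint (35/2,13) outside
  → clear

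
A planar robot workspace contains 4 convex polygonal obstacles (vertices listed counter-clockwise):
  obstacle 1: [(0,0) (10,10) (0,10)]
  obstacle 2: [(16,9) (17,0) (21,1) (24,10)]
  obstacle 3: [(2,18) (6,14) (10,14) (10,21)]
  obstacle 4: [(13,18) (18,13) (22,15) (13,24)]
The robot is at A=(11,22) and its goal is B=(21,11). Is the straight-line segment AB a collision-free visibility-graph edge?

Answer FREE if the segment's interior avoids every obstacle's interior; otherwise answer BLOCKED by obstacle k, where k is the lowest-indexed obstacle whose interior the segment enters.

Obstacle 1 [(0,0) (10,10) (0,10)]:
  edge (0,0)–(10,10): clear
  edge (10,10)–(0,10): clear
  edge (0,10)–(0,0): clear
  midpoint (16,33/2) outside
  → clear
Obstacle 2 [(16,9) (17,0) (21,1) (24,10)]:
  edge (16,9)–(17,0): clear
  edge (17,0)–(21,1): clear
  edge (21,1)–(24,10): clear
  edge (24,10)–(16,9): clear
  midpoint (16,33/2) outside
  → clear
Obstacle 3 [(2,18) (6,14) (10,14) (10,21)]:
  edge (2,18)–(6,14): clear
  edge (6,14)–(10,14): clear
  edge (10,14)–(10,21): clear
  edge (10,21)–(2,18): clear
  midpoint (16,33/2) outside
  → clear
Obstacle 4 [(13,18) (18,13) (22,15) (13,24)]:
  edge (13,18)–(18,13): clear
  edge (18,13)–(22,15): crosses AB
  edge (22,15)–(13,24): clear
  edge (13,24)–(13,18): crosses AB
  → BLOCKED

BLOCKED by obstacle 4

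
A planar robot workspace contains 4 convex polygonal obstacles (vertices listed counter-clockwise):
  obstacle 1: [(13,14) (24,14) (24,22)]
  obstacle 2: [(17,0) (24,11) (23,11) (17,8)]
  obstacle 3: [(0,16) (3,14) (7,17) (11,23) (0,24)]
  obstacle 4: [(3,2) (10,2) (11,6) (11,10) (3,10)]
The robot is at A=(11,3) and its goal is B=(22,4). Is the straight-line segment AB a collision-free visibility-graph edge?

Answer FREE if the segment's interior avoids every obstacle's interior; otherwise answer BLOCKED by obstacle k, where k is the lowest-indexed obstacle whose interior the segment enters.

BLOCKED by obstacle 2

Obstacle 1 [(13,14) (24,14) (24,22)]:
  edge (13,14)–(24,14): clear
  edge (24,14)–(24,22): clear
  edge (24,22)–(13,14): clear
  midpoint (33/2,7/2) outside
  → clear
Obstacle 2 [(17,0) (24,11) (23,11) (17,8)]:
  edge (17,0)–(24,11): crosses AB
  edge (24,11)–(23,11): clear
  edge (23,11)–(17,8): clear
  edge (17,8)–(17,0): crosses AB
  → BLOCKED
Obstacle 3 [(0,16) (3,14) (7,17) (11,23) (0,24)]:
  edge (0,16)–(3,14): clear
  edge (3,14)–(7,17): clear
  edge (7,17)–(11,23): clear
  edge (11,23)–(0,24): clear
  edge (0,24)–(0,16): clear
  midpoint (33/2,7/2) outside
  → clear
Obstacle 4 [(3,2) (10,2) (11,6) (11,10) (3,10)]:
  edge (3,2)–(10,2): clear
  edge (10,2)–(11,6): clear
  edge (11,6)–(11,10): clear
  edge (11,10)–(3,10): clear
  edge (3,10)–(3,2): clear
  midpoint (33/2,7/2) outside
  → clear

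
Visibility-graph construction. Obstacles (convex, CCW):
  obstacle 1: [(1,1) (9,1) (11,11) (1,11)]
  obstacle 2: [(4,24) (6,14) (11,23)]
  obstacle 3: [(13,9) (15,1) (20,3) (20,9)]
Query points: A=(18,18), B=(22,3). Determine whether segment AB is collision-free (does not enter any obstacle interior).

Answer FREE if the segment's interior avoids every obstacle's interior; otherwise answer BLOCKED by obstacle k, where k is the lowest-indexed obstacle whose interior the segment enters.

Obstacle 1 [(1,1) (9,1) (11,11) (1,11)]:
  edge (1,1)–(9,1): clear
  edge (9,1)–(11,11): clear
  edge (11,11)–(1,11): clear
  edge (1,11)–(1,1): clear
  midpoint (20,21/2) outside
  → clear
Obstacle 2 [(4,24) (6,14) (11,23)]:
  edge (4,24)–(6,14): clear
  edge (6,14)–(11,23): clear
  edge (11,23)–(4,24): clear
  midpoint (20,21/2) outside
  → clear
Obstacle 3 [(13,9) (15,1) (20,3) (20,9)]:
  edge (13,9)–(15,1): clear
  edge (15,1)–(20,3): clear
  edge (20,3)–(20,9): clear
  edge (20,9)–(13,9): clear
  midpoint (20,21/2) outside
  → clear

FREE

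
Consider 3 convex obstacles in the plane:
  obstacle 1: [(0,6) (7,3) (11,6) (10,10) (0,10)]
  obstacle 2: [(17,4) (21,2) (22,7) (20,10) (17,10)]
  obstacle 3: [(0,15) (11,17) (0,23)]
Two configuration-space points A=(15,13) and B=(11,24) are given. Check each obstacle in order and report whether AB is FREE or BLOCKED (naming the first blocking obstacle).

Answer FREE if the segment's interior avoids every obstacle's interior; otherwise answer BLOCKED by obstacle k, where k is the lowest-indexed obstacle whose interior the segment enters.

FREE

Obstacle 1 [(0,6) (7,3) (11,6) (10,10) (0,10)]:
  edge (0,6)–(7,3): clear
  edge (7,3)–(11,6): clear
  edge (11,6)–(10,10): clear
  edge (10,10)–(0,10): clear
  edge (0,10)–(0,6): clear
  midpoint (13,37/2) outside
  → clear
Obstacle 2 [(17,4) (21,2) (22,7) (20,10) (17,10)]:
  edge (17,4)–(21,2): clear
  edge (21,2)–(22,7): clear
  edge (22,7)–(20,10): clear
  edge (20,10)–(17,10): clear
  edge (17,10)–(17,4): clear
  midpoint (13,37/2) outside
  → clear
Obstacle 3 [(0,15) (11,17) (0,23)]:
  edge (0,15)–(11,17): clear
  edge (11,17)–(0,23): clear
  edge (0,23)–(0,15): clear
  midpoint (13,37/2) outside
  → clear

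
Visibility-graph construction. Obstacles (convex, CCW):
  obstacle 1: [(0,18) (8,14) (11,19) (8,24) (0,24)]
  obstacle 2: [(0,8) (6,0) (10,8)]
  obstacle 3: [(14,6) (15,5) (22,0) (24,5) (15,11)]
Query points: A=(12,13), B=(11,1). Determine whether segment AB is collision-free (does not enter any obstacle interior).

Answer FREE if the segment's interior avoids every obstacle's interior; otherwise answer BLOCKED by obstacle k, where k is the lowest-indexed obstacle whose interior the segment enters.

FREE

Obstacle 1 [(0,18) (8,14) (11,19) (8,24) (0,24)]:
  edge (0,18)–(8,14): clear
  edge (8,14)–(11,19): clear
  edge (11,19)–(8,24): clear
  edge (8,24)–(0,24): clear
  edge (0,24)–(0,18): clear
  midpoint (23/2,7) outside
  → clear
Obstacle 2 [(0,8) (6,0) (10,8)]:
  edge (0,8)–(6,0): clear
  edge (6,0)–(10,8): clear
  edge (10,8)–(0,8): clear
  midpoint (23/2,7) outside
  → clear
Obstacle 3 [(14,6) (15,5) (22,0) (24,5) (15,11)]:
  edge (14,6)–(15,5): clear
  edge (15,5)–(22,0): clear
  edge (22,0)–(24,5): clear
  edge (24,5)–(15,11): clear
  edge (15,11)–(14,6): clear
  midpoint (23/2,7) outside
  → clear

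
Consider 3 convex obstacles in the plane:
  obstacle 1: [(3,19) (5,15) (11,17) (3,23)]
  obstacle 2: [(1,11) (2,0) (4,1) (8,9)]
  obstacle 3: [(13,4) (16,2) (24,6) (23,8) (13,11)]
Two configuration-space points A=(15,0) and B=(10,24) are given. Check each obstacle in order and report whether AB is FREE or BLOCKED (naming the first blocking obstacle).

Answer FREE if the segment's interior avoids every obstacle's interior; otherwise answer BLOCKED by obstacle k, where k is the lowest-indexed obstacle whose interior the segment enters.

Obstacle 1 [(3,19) (5,15) (11,17) (3,23)]:
  edge (3,19)–(5,15): clear
  edge (5,15)–(11,17): clear
  edge (11,17)–(3,23): clear
  edge (3,23)–(3,19): clear
  midpoint (25/2,12) outside
  → clear
Obstacle 2 [(1,11) (2,0) (4,1) (8,9)]:
  edge (1,11)–(2,0): clear
  edge (2,0)–(4,1): clear
  edge (4,1)–(8,9): clear
  edge (8,9)–(1,11): clear
  midpoint (25/2,12) outside
  → clear
Obstacle 3 [(13,4) (16,2) (24,6) (23,8) (13,11)]:
  edge (13,4)–(16,2): crosses AB
  edge (16,2)–(24,6): clear
  edge (24,6)–(23,8): clear
  edge (23,8)–(13,11): clear
  edge (13,11)–(13,4): crosses AB
  → BLOCKED

BLOCKED by obstacle 3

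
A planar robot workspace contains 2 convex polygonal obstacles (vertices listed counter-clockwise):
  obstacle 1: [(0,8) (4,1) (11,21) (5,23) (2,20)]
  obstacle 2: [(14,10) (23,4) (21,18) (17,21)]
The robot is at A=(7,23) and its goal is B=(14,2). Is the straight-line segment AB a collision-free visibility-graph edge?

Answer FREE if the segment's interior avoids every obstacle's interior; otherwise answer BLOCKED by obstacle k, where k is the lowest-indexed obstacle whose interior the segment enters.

BLOCKED by obstacle 1

Obstacle 1 [(0,8) (4,1) (11,21) (5,23) (2,20)]:
  edge (0,8)–(4,1): clear
  edge (4,1)–(11,21): crosses AB
  edge (11,21)–(5,23): crosses AB
  edge (5,23)–(2,20): clear
  edge (2,20)–(0,8): clear
  → BLOCKED
Obstacle 2 [(14,10) (23,4) (21,18) (17,21)]:
  edge (14,10)–(23,4): clear
  edge (23,4)–(21,18): clear
  edge (21,18)–(17,21): clear
  edge (17,21)–(14,10): clear
  midpoint (21/2,25/2) outside
  → clear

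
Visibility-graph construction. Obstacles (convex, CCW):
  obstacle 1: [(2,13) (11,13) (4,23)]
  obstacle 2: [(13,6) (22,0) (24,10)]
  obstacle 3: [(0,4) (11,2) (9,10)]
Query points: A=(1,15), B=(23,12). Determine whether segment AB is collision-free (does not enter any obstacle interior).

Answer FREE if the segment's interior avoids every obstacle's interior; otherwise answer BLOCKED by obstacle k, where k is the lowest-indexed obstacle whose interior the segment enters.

BLOCKED by obstacle 1

Obstacle 1 [(2,13) (11,13) (4,23)]:
  edge (2,13)–(11,13): clear
  edge (11,13)–(4,23): crosses AB
  edge (4,23)–(2,13): crosses AB
  → BLOCKED
Obstacle 2 [(13,6) (22,0) (24,10)]:
  edge (13,6)–(22,0): clear
  edge (22,0)–(24,10): clear
  edge (24,10)–(13,6): clear
  midpoint (12,27/2) outside
  → clear
Obstacle 3 [(0,4) (11,2) (9,10)]:
  edge (0,4)–(11,2): clear
  edge (11,2)–(9,10): clear
  edge (9,10)–(0,4): clear
  midpoint (12,27/2) outside
  → clear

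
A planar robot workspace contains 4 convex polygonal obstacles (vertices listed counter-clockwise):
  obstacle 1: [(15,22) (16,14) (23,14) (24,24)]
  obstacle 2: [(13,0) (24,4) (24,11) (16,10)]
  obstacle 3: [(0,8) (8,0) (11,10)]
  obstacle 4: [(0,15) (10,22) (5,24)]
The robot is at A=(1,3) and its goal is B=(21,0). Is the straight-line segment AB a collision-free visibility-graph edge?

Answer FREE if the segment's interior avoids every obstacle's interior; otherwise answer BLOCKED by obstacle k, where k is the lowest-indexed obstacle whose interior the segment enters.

Obstacle 1 [(15,22) (16,14) (23,14) (24,24)]:
  edge (15,22)–(16,14): clear
  edge (16,14)–(23,14): clear
  edge (23,14)–(24,24): clear
  edge (24,24)–(15,22): clear
  midpoint (11,3/2) outside
  → clear
Obstacle 2 [(13,0) (24,4) (24,11) (16,10)]:
  edge (13,0)–(24,4): crosses AB
  edge (24,4)–(24,11): clear
  edge (24,11)–(16,10): clear
  edge (16,10)–(13,0): crosses AB
  → BLOCKED
Obstacle 3 [(0,8) (8,0) (11,10)]:
  edge (0,8)–(8,0): crosses AB
  edge (8,0)–(11,10): crosses AB
  edge (11,10)–(0,8): clear
  → BLOCKED
Obstacle 4 [(0,15) (10,22) (5,24)]:
  edge (0,15)–(10,22): clear
  edge (10,22)–(5,24): clear
  edge (5,24)–(0,15): clear
  midpoint (11,3/2) outside
  → clear

BLOCKED by obstacle 2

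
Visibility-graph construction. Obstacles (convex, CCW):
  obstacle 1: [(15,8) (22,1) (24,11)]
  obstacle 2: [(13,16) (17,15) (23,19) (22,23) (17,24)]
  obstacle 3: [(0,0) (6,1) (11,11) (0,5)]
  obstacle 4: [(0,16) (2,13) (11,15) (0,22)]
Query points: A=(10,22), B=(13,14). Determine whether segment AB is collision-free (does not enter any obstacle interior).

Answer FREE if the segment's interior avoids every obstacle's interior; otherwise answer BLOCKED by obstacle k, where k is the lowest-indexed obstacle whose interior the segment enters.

Obstacle 1 [(15,8) (22,1) (24,11)]:
  edge (15,8)–(22,1): clear
  edge (22,1)–(24,11): clear
  edge (24,11)–(15,8): clear
  midpoint (23/2,18) outside
  → clear
Obstacle 2 [(13,16) (17,15) (23,19) (22,23) (17,24)]:
  edge (13,16)–(17,15): clear
  edge (17,15)–(23,19): clear
  edge (23,19)–(22,23): clear
  edge (22,23)–(17,24): clear
  edge (17,24)–(13,16): clear
  midpoint (23/2,18) outside
  → clear
Obstacle 3 [(0,0) (6,1) (11,11) (0,5)]:
  edge (0,0)–(6,1): clear
  edge (6,1)–(11,11): clear
  edge (11,11)–(0,5): clear
  edge (0,5)–(0,0): clear
  midpoint (23/2,18) outside
  → clear
Obstacle 4 [(0,16) (2,13) (11,15) (0,22)]:
  edge (0,16)–(2,13): clear
  edge (2,13)–(11,15): clear
  edge (11,15)–(0,22): clear
  edge (0,22)–(0,16): clear
  midpoint (23/2,18) outside
  → clear

FREE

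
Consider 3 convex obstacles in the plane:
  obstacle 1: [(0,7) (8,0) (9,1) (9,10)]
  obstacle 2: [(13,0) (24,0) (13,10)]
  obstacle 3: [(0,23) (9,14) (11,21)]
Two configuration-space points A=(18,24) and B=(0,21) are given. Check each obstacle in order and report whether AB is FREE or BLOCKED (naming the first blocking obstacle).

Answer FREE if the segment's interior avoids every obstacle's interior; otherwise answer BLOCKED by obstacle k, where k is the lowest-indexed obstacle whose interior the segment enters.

BLOCKED by obstacle 3

Obstacle 1 [(0,7) (8,0) (9,1) (9,10)]:
  edge (0,7)–(8,0): clear
  edge (8,0)–(9,1): clear
  edge (9,1)–(9,10): clear
  edge (9,10)–(0,7): clear
  midpoint (9,45/2) outside
  → clear
Obstacle 2 [(13,0) (24,0) (13,10)]:
  edge (13,0)–(24,0): clear
  edge (24,0)–(13,10): clear
  edge (13,10)–(13,0): clear
  midpoint (9,45/2) outside
  → clear
Obstacle 3 [(0,23) (9,14) (11,21)]:
  edge (0,23)–(9,14): crosses AB
  edge (9,14)–(11,21): clear
  edge (11,21)–(0,23): crosses AB
  → BLOCKED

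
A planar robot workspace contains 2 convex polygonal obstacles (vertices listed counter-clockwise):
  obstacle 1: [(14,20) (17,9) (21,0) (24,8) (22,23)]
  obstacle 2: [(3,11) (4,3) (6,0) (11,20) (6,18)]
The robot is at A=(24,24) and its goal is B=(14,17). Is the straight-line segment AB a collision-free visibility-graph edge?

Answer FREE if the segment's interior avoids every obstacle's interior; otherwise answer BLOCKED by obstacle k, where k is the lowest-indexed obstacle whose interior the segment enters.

Obstacle 1 [(14,20) (17,9) (21,0) (24,8) (22,23)]:
  edge (14,20)–(17,9): crosses AB
  edge (17,9)–(21,0): clear
  edge (21,0)–(24,8): clear
  edge (24,8)–(22,23): crosses AB
  edge (22,23)–(14,20): clear
  → BLOCKED
Obstacle 2 [(3,11) (4,3) (6,0) (11,20) (6,18)]:
  edge (3,11)–(4,3): clear
  edge (4,3)–(6,0): clear
  edge (6,0)–(11,20): clear
  edge (11,20)–(6,18): clear
  edge (6,18)–(3,11): clear
  midpoint (19,41/2) outside
  → clear

BLOCKED by obstacle 1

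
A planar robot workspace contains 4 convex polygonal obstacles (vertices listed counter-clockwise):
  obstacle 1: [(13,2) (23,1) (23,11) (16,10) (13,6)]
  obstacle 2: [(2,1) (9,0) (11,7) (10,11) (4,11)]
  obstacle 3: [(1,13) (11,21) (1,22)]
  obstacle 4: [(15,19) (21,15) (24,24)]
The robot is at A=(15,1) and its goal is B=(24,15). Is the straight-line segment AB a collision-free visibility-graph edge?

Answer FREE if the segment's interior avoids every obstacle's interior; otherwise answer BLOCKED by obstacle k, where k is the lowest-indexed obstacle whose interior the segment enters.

BLOCKED by obstacle 1

Obstacle 1 [(13,2) (23,1) (23,11) (16,10) (13,6)]:
  edge (13,2)–(23,1): crosses AB
  edge (23,1)–(23,11): clear
  edge (23,11)–(16,10): crosses AB
  edge (16,10)–(13,6): clear
  edge (13,6)–(13,2): clear
  → BLOCKED
Obstacle 2 [(2,1) (9,0) (11,7) (10,11) (4,11)]:
  edge (2,1)–(9,0): clear
  edge (9,0)–(11,7): clear
  edge (11,7)–(10,11): clear
  edge (10,11)–(4,11): clear
  edge (4,11)–(2,1): clear
  midpoint (39/2,8) outside
  → clear
Obstacle 3 [(1,13) (11,21) (1,22)]:
  edge (1,13)–(11,21): clear
  edge (11,21)–(1,22): clear
  edge (1,22)–(1,13): clear
  midpoint (39/2,8) outside
  → clear
Obstacle 4 [(15,19) (21,15) (24,24)]:
  edge (15,19)–(21,15): clear
  edge (21,15)–(24,24): clear
  edge (24,24)–(15,19): clear
  midpoint (39/2,8) outside
  → clear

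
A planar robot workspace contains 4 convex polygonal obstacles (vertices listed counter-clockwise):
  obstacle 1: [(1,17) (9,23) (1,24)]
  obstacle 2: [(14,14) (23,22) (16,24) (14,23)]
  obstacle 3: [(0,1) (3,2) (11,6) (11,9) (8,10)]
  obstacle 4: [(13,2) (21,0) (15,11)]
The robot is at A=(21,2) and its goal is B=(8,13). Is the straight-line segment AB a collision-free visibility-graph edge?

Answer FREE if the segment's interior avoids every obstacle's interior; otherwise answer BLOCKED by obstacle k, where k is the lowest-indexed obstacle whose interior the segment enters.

Obstacle 1 [(1,17) (9,23) (1,24)]:
  edge (1,17)–(9,23): clear
  edge (9,23)–(1,24): clear
  edge (1,24)–(1,17): clear
  midpoint (29/2,15/2) outside
  → clear
Obstacle 2 [(14,14) (23,22) (16,24) (14,23)]:
  edge (14,14)–(23,22): clear
  edge (23,22)–(16,24): clear
  edge (16,24)–(14,23): clear
  edge (14,23)–(14,14): clear
  midpoint (29/2,15/2) outside
  → clear
Obstacle 3 [(0,1) (3,2) (11,6) (11,9) (8,10)]:
  edge (0,1)–(3,2): clear
  edge (3,2)–(11,6): clear
  edge (11,6)–(11,9): clear
  edge (11,9)–(8,10): clear
  edge (8,10)–(0,1): clear
  midpoint (29/2,15/2) outside
  → clear
Obstacle 4 [(13,2) (21,0) (15,11)]:
  edge (13,2)–(21,0): clear
  edge (21,0)–(15,11): crosses AB
  edge (15,11)–(13,2): crosses AB
  → BLOCKED

BLOCKED by obstacle 4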